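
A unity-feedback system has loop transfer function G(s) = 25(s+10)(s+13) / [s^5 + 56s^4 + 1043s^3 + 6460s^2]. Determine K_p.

K_p = lim_{s→0} G(s); with 2 poles at the origin the limit diverges, so K_p = ∞.

infinity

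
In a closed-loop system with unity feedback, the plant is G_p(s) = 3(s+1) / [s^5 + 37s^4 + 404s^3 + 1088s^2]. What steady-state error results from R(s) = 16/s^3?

Factoring s^2 from the denominator leaves a polynomial with constant term 1088, so the system is type 2.
K_a = lim_{s→0} s^2·G_p(s) = 3·1 / 1088 = 3/1088.
r(t) = 8t^2 gives R(s) = 16/s^3.
e_ss = 16/K_a = 16/(3/1088) = 17408/3.

17408/3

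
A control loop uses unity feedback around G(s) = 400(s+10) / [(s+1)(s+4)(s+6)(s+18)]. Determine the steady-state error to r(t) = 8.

216/277

The open loop has no poles at the origin → type 0 system.
K_p = lim_{s→0} G(s) = 400·10 / (1·4·6·18) = 250/27.
e_ss = 8/(1 + K_p) = 8/(277/27) = 216/277.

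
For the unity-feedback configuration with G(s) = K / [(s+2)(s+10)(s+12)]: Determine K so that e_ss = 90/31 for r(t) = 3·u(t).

System type = 0 (no poles at s=0).
K_p = lim_{s→0} G(s) = K / (2·10·12) = (1/240)·K.
e_ss = 3/(1 + K_p) = 90/31 ⇒ 1 + (1/240)·K = 31/30 ⇒ K = 8.

8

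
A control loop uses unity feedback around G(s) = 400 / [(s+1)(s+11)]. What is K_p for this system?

400/11

No free integrators in G(s): this is a type 0 system.
K_p = lim_{s→0} G(s) = 400 / (1·11) = 400/11.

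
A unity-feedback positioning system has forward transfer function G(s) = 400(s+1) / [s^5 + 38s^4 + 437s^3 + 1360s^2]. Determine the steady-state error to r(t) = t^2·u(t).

Lowest-order denominator term is 1360s^2, so the open loop has 2 poles at the origin → type 2 system.
K_a = lim_{s→0} s^2·G(s) = 400·1 / 1360 = 5/17.
r(t) = t^2 gives R(s) = 2/s^3.
e_ss = 2/K_a = 2/(5/17) = 6.8.

6.8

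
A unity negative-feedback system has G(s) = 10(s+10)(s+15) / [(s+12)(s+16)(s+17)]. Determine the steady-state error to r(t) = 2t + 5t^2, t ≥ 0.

infinity

The open loop has no poles at the origin → type 0 system. Treating each term separately:
  • 2t: a type-0 system cannot track it, e_ss → ∞.
  • 5t^2: a type-0 system cannot track it, e_ss → ∞.
The unbounded component dominates.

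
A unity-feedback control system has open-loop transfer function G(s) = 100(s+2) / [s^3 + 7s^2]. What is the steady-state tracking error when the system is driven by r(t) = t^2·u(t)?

Factoring s^2 from the denominator leaves a polynomial with constant term 7, so the system is type 2.
K_a = lim_{s→0} s^2·G(s) = 100·2 / 7 = 200/7.
r(t) = t^2 gives R(s) = 2/s^3.
e_ss = 2/K_a = 2/(200/7) = 0.07.

0.07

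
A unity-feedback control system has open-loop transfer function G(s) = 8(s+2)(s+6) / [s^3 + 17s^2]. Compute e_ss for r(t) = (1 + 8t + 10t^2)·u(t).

Factoring s^2 from the denominator leaves a polynomial with constant term 17, so the system is type 2. Treating each term separately:
  • 1: tracked with zero error.
  • 8t: tracked with zero error.
  • 10t^2: e_ss = 20/K_a with K_a=96/17 → 85/24.
Total e_ss = 85/24.

85/24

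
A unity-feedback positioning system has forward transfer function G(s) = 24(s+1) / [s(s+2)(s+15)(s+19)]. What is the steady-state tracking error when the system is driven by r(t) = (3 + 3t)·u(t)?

G(s) has one factor of s in the denominator, so the system is type 1. Taking each input component in turn:
  • 3: tracked with zero error.
  • 3t: e_ss = 3/K_v with K_v=4/95 → 71.25.
Total e_ss = 71.25.

71.25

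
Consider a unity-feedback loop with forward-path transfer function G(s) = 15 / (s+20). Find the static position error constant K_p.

0.75

No free integrators in G(s): this is a type 0 system.
K_p = lim_{s→0} G(s) = 15 / (20) = 0.75.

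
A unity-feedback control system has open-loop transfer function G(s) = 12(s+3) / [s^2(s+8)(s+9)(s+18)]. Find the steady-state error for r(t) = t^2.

72

G(s) has two factors of s in the denominator, so the system is type 2.
K_a = lim_{s→0} s^2·G(s) = 12·3 / (8·9·18) = 1/36.
r(t) = t^2 gives R(s) = 2/s^3.
e_ss = 2/K_a = 2/(1/36) = 72.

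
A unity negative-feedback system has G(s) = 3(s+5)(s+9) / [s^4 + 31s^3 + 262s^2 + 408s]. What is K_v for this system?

The denominator has no term below 408s — 1 pole at s=0, type 1.
K_v = lim_{s→0} s·G(s) = 3·5·9 / 408 = 45/136.

45/136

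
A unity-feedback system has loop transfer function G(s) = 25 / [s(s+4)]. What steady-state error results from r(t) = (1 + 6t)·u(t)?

0.96

G(s) has one factor of s in the denominator, so the system is type 1. Taking each input component in turn:
  • 1: tracked with zero error.
  • 6t: e_ss = 6/K_v with K_v=6.25 → 0.96.
Total e_ss = 0.96.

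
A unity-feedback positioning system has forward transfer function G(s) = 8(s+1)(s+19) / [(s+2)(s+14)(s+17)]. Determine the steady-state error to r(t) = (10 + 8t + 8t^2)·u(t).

infinity

No free integrators in G(s): this is a type 0 system. Taking each input component in turn:
  • 10: e_ss = 10/(1+K_p) with K_p=38/119 → 1190/157.
  • 8t: a type-0 system cannot track it, e_ss → ∞.
  • 8t^2: a type-0 system cannot track it, e_ss → ∞.
The unbounded component dominates.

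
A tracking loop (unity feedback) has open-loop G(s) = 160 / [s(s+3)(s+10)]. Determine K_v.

16/3

The open loop has one pole at the origin → type 1 system.
K_v = lim_{s→0} s·G(s) = 160 / (3·10) = 16/3.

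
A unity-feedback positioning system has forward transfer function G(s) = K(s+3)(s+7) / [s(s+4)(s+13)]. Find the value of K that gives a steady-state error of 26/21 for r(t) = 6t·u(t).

12

G(s) has one factor of s in the denominator, so the system is type 1.
K_v = lim_{s→0} s·G(s) = K·3·7 / (4·13) = (21/52)·K.
e_ss = 6/K_v = 26/21 ⇒ K_v = 63/13 ⇒ K = (63/13)/(21/52) = 12.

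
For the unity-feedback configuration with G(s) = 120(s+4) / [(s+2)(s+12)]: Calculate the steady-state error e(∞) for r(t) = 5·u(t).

5/21

G(s) has no factors of s in the denominator, so the system is type 0.
K_p = lim_{s→0} G(s) = 120·4 / (2·12) = 20.
e_ss = 5/(1 + K_p) = 5/21.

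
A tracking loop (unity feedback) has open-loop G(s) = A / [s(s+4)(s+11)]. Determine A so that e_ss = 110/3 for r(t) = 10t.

System type = 1 (one pole at s=0).
K_v = lim_{s→0} s·G(s) = A / (4·11) = (1/44)·A.
e_ss = 10/K_v = 110/3 ⇒ K_v = 3/11 ⇒ A = (3/11)/(1/44) = 12.

12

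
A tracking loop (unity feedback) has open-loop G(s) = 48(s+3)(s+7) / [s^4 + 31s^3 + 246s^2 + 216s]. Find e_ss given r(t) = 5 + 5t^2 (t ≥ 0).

The denominator has no term below 216s — 1 pole at s=0, type 1. Taking each input component in turn:
  • 5: tracked with zero error.
  • 5t^2: a type-1 system cannot track it, e_ss → ∞.
The unbounded component dominates.

infinity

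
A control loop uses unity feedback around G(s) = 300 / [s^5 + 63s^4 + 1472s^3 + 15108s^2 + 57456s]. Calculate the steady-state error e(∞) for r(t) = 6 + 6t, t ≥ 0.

1149.12

The denominator has no term below 57456s — 1 pole at s=0, type 1. By superposition:
  • 6: tracked with zero error.
  • 6t: e_ss = 6/K_v with K_v=25/4788 → 1149.12.
Total e_ss = 1149.12.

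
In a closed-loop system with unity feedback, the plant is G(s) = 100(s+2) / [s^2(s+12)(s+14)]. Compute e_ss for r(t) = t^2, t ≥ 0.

1.68

System type = 2 (two poles at s=0).
K_a = lim_{s→0} s^2·G(s) = 100·2 / (12·14) = 25/21.
r(t) = t^2 gives R(s) = 2/s^3.
e_ss = 2/K_a = 2/(25/21) = 1.68.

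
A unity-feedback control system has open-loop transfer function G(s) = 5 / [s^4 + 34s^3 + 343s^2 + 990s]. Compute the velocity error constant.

Factoring s from the denominator leaves a polynomial with constant term 990, so the system is type 1.
K_v = lim_{s→0} s·G(s) = 5 / 990 = 1/198.

1/198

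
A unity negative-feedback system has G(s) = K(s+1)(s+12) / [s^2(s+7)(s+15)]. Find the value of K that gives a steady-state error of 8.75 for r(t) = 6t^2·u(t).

12

G(s) has two factors of s in the denominator, so the system is type 2.
K_a = lim_{s→0} s^2·G(s) = K·1·12 / (7·15) = (4/35)·K.
e_ss = 12/K_a = 8.75 ⇒ K_a = 48/35 ⇒ K = (48/35)/(4/35) = 12.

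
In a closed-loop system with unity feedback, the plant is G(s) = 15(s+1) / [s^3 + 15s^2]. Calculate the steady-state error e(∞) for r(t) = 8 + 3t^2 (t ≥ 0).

The denominator has no term below 15s^2 — 2 poles at s=0, type 2. Taking each input component in turn:
  • 8: tracked with zero error.
  • 3t^2: e_ss = 6/K_a with K_a=1 → 6.
Total e_ss = 6.

6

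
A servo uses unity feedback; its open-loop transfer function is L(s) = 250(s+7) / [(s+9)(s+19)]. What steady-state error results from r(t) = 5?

855/1921

The open loop has no poles at the origin → type 0 system.
K_p = lim_{s→0} L(s) = 250·7 / (9·19) = 1750/171.
e_ss = 5/(1 + K_p) = 5/(1921/171) = 855/1921.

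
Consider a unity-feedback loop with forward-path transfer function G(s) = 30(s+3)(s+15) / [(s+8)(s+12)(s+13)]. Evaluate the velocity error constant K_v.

The open loop has no poles at the origin → type 0 system.
K_v = lim_{s→0} s·G(s) = 0 (the extra factor of s kills the finite limit).

0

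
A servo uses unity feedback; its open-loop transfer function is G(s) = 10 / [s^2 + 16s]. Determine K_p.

K_p = lim_{s→0} G(s); with 1 pole at the origin the limit diverges, so K_p = ∞.

infinity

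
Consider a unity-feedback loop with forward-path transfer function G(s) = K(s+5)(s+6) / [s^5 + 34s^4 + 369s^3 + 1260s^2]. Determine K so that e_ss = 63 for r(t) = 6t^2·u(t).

Factoring s^2 from the denominator leaves a polynomial with constant term 1260, so the system is type 2.
K_a = lim_{s→0} s^2·G(s) = K·5·6 / 1260 = (1/42)·K.
e_ss = 12/K_a = 63 ⇒ K_a = 4/21 ⇒ K = (4/21)/(1/42) = 8.

8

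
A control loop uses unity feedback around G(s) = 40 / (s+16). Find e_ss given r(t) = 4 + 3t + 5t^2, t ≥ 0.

No free integrators in G(s): this is a type 0 system. Taking each input component in turn:
  • 4: e_ss = 4/(1+K_p) with K_p=2.5 → 8/7.
  • 3t: a type-0 system cannot track it, e_ss → ∞.
  • 5t^2: a type-0 system cannot track it, e_ss → ∞.
The unbounded component dominates.

infinity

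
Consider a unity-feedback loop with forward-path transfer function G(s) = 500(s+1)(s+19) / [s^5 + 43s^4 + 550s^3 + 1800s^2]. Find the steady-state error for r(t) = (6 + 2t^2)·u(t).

72/95

Factoring s^2 from the denominator leaves a polynomial with constant term 1800, so the system is type 2. Taking each input component in turn:
  • 6: tracked with zero error.
  • 2t^2: e_ss = 4/K_a with K_a=95/18 → 72/95.
Total e_ss = 72/95.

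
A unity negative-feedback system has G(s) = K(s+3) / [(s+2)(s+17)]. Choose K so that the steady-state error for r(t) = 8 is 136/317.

200

G(s) has no factors of s in the denominator, so the system is type 0.
K_p = lim_{s→0} G(s) = K·3 / (2·17) = (3/34)·K.
e_ss = 8/(1 + K_p) = 136/317 ⇒ 1 + (3/34)·K = 317/17 ⇒ K = 200.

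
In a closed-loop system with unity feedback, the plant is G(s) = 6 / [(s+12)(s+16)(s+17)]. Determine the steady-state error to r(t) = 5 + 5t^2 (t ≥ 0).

G(s) has no factors of s in the denominator, so the system is type 0. Treating each term separately:
  • 5: e_ss = 5/(1+K_p) with K_p=1/544 → 544/109.
  • 5t^2: a type-0 system cannot track it, e_ss → ∞.
The unbounded component dominates.

infinity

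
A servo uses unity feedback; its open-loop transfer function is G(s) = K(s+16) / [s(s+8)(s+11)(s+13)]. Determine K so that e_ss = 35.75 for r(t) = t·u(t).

System type = 1 (one pole at s=0).
K_v = lim_{s→0} s·G(s) = K·16 / (8·11·13) = (2/143)·K.
e_ss = 1/K_v = 35.75 ⇒ K_v = 4/143 ⇒ K = (4/143)/(2/143) = 2.

2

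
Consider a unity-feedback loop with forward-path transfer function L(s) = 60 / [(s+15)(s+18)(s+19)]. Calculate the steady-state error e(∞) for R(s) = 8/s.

1368/173

L(s) has no factors of s in the denominator, so the system is type 0.
K_p = lim_{s→0} L(s) = 60 / (15·18·19) = 2/171.
e_ss = 8/(1 + K_p) = 8/(173/171) = 1368/173.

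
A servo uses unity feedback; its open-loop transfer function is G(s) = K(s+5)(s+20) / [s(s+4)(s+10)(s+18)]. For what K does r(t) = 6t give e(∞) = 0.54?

80

The open loop has one pole at the origin → type 1 system.
K_v = lim_{s→0} s·G(s) = K·5·20 / (4·10·18) = (5/36)·K.
e_ss = 6/K_v = 0.54 ⇒ K_v = 100/9 ⇒ K = (100/9)/(5/36) = 80.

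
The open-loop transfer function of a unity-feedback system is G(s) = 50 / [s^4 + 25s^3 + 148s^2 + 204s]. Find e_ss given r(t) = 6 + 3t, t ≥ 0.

12.24

Lowest-order denominator term is 204s, so the open loop has 1 pole at the origin → type 1 system. By superposition:
  • 6: tracked with zero error.
  • 3t: e_ss = 3/K_v with K_v=25/102 → 12.24.
Total e_ss = 12.24.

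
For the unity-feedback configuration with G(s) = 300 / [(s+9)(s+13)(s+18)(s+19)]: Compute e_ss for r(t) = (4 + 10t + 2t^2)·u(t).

The open loop has no poles at the origin → type 0 system. By superposition:
  • 4: e_ss = 4/(1+K_p) with K_p=50/6669 → 26676/6719.
  • 10t: a type-0 system cannot track it, e_ss → ∞.
  • 2t^2: a type-0 system cannot track it, e_ss → ∞.
The unbounded component dominates.

infinity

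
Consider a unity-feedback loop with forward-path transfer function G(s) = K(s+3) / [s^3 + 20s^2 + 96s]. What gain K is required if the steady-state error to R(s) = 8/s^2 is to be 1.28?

Factoring s from the denominator leaves a polynomial with constant term 96, so the system is type 1.
K_v = lim_{s→0} s·G(s) = K·3 / 96 = (1/32)·K.
e_ss = 8/K_v = 1.28 ⇒ K_v = 6.25 ⇒ K = 6.25/(1/32) = 200.

200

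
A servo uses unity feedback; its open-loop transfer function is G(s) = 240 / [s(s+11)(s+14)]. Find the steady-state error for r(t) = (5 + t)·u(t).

One free integrator in G(s): this is a type 1 system. Taking each input component in turn:
  • 5: tracked with zero error.
  • t: e_ss = 1/K_v with K_v=120/77 → 77/120.
Total e_ss = 77/120.

77/120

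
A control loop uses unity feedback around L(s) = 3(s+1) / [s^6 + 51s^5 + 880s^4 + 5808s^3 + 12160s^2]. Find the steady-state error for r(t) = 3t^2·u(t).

Factoring s^2 from the denominator leaves a polynomial with constant term 12160, so the system is type 2.
K_a = lim_{s→0} s^2·L(s) = 3·1 / 12160 = 3/12160.
r(t) = 3t^2 gives R(s) = 6/s^3.
e_ss = 6/K_a = 6/(3/12160) = 24320.

24320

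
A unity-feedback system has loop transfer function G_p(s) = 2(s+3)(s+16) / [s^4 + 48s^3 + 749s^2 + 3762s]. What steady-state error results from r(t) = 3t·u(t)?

The denominator has no term below 3762s — 1 pole at s=0, type 1.
K_v = lim_{s→0} s·G_p(s) = 2·3·16 / 3762 = 16/627.
e_ss = 3/K_v = 3/(16/627) = 117.5625.

117.5625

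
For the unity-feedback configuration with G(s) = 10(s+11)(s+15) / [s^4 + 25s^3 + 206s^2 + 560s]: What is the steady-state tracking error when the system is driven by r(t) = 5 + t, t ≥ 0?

The denominator has no term below 560s — 1 pole at s=0, type 1. Treating each term separately:
  • 5: tracked with zero error.
  • t: e_ss = 1/K_v with K_v=165/56 → 56/165.
Total e_ss = 56/165.

56/165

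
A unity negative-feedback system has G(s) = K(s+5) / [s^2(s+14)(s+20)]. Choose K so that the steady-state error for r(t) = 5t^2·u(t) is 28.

20

The open loop has two poles at the origin → type 2 system.
K_a = lim_{s→0} s^2·G(s) = K·5 / (14·20) = (1/56)·K.
e_ss = 10/K_a = 28 ⇒ K_a = 5/14 ⇒ K = (5/14)/(1/56) = 20.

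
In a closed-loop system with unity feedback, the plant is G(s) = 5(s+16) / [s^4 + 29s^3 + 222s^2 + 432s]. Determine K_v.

5/27

The denominator has no term below 432s — 1 pole at s=0, type 1.
K_v = lim_{s→0} s·G(s) = 5·16 / 432 = 5/27.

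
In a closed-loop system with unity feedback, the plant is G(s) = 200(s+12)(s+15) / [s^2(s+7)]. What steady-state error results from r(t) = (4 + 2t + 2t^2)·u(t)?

System type = 2 (two poles at s=0). By superposition:
  • 4: tracked with zero error.
  • 2t: tracked with zero error.
  • 2t^2: e_ss = 4/K_a with K_a=36000/7 → 7/9000.
Total e_ss = 7/9000.

7/9000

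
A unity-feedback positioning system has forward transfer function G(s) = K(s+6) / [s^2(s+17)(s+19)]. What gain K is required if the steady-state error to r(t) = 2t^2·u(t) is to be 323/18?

12

G(s) has two factors of s in the denominator, so the system is type 2.
K_a = lim_{s→0} s^2·G(s) = K·6 / (17·19) = (6/323)·K.
e_ss = 4/K_a = 323/18 ⇒ K_a = 72/323 ⇒ K = (72/323)/(6/323) = 12.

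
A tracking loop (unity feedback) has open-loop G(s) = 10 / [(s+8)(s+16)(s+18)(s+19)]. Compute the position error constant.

G(s) has no factors of s in the denominator, so the system is type 0.
K_p = lim_{s→0} G(s) = 10 / (8·16·18·19) = 5/21888.

5/21888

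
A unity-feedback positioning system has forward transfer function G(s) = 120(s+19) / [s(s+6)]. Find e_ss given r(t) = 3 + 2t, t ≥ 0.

G(s) has one factor of s in the denominator, so the system is type 1. Taking each input component in turn:
  • 3: tracked with zero error.
  • 2t: e_ss = 2/K_v with K_v=380 → 1/190.
Total e_ss = 1/190.

1/190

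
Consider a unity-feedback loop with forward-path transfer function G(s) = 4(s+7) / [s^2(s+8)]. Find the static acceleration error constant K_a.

3.5

G(s) has two factors of s in the denominator, so the system is type 2.
K_a = lim_{s→0} s^2·G(s) = 4·7 / (8) = 3.5.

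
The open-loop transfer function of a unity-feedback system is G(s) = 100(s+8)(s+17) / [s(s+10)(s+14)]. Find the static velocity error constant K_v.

680/7

One free integrator in G(s): this is a type 1 system.
K_v = lim_{s→0} s·G(s) = 100·8·17 / (10·14) = 680/7.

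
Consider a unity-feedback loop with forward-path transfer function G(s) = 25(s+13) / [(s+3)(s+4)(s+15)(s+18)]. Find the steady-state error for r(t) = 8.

G(s) has no factors of s in the denominator, so the system is type 0.
K_p = lim_{s→0} G(s) = 25·13 / (3·4·15·18) = 65/648.
e_ss = 8/(1 + K_p) = 8/(713/648) = 5184/713.

5184/713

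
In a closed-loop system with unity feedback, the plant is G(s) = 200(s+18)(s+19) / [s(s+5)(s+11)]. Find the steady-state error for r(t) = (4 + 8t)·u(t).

11/1710

G(s) has one factor of s in the denominator, so the system is type 1. Taking each input component in turn:
  • 4: tracked with zero error.
  • 8t: e_ss = 8/K_v with K_v=13680/11 → 11/1710.
Total e_ss = 11/1710.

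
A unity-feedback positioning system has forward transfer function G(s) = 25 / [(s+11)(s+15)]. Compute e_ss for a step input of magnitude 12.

G(s) has no factors of s in the denominator, so the system is type 0.
K_p = lim_{s→0} G(s) = 25 / (11·15) = 5/33.
e_ss = 12/(1 + K_p) = 12/(38/33) = 198/19.

198/19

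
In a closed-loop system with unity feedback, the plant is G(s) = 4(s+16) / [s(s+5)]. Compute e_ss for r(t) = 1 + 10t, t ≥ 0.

25/32

One free integrator in G(s): this is a type 1 system. Treating each term separately:
  • 1: tracked with zero error.
  • 10t: e_ss = 10/K_v with K_v=12.8 → 25/32.
Total e_ss = 25/32.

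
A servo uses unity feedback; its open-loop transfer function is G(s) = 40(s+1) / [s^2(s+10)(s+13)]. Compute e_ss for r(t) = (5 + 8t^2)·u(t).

System type = 2 (two poles at s=0). By superposition:
  • 5: tracked with zero error.
  • 8t^2: e_ss = 16/K_a with K_a=4/13 → 52.
Total e_ss = 52.

52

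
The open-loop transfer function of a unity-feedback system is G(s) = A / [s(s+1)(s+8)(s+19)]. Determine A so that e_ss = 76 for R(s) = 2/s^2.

4

The open loop has one pole at the origin → type 1 system.
K_v = lim_{s→0} s·G(s) = A / (1·8·19) = (1/152)·A.
e_ss = 2/K_v = 76 ⇒ K_v = 1/38 ⇒ A = (1/38)/(1/152) = 4.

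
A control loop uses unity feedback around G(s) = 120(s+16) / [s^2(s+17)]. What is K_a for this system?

1920/17

The open loop has two poles at the origin → type 2 system.
K_a = lim_{s→0} s^2·G(s) = 120·16 / (17) = 1920/17.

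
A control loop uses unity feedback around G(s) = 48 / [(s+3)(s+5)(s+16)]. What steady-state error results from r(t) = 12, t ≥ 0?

10

System type = 0 (no poles at s=0).
K_p = lim_{s→0} G(s) = 48 / (3·5·16) = 0.2.
e_ss = 12/(1 + K_p) = 12/1.2 = 10.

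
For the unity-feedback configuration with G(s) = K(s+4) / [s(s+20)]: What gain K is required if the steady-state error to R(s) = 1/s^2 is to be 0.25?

20

One free integrator in G(s): this is a type 1 system.
K_v = lim_{s→0} s·G(s) = K·4 / (20) = 0.2·K.
e_ss = 1/K_v = 0.25 ⇒ K_v = 4 ⇒ K = 4/0.2 = 20.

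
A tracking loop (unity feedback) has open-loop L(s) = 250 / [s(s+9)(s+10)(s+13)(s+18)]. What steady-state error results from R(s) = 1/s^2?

One free integrator in L(s): this is a type 1 system.
K_v = lim_{s→0} s·L(s) = 250 / (9·10·13·18) = 25/2106.
e_ss = 1/K_v = 1/(25/2106) = 84.24.

84.24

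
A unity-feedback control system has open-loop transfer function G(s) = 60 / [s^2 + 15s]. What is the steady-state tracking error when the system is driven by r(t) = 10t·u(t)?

The denominator has no term below 15s — 1 pole at s=0, type 1.
K_v = lim_{s→0} s·G(s) = 60 / 15 = 4.
e_ss = 10/K_v = 10/4 = 2.5.

2.5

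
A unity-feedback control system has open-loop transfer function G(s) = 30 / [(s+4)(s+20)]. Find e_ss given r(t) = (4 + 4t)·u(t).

No free integrators in G(s): this is a type 0 system. By superposition:
  • 4: e_ss = 4/(1+K_p) with K_p=0.375 → 32/11.
  • 4t: a type-0 system cannot track it, e_ss → ∞.
The unbounded component dominates.

infinity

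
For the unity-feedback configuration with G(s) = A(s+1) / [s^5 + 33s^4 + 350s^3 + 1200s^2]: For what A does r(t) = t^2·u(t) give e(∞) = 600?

4

Factoring s^2 from the denominator leaves a polynomial with constant term 1200, so the system is type 2.
K_a = lim_{s→0} s^2·G(s) = A·1 / 1200 = (1/1200)·A.
e_ss = 2/K_a = 600 ⇒ K_a = 1/300 ⇒ A = (1/300)/(1/1200) = 4.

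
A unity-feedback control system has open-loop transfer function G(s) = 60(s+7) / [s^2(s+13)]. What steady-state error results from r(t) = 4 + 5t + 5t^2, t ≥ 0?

13/42

The open loop has two poles at the origin → type 2 system. By superposition:
  • 4: tracked with zero error.
  • 5t: tracked with zero error.
  • 5t^2: e_ss = 10/K_a with K_a=420/13 → 13/42.
Total e_ss = 13/42.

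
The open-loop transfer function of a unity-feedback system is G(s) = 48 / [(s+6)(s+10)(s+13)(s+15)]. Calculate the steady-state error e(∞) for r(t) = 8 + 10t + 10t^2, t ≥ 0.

G(s) has no factors of s in the denominator, so the system is type 0. Treating each term separately:
  • 8: e_ss = 8/(1+K_p) with K_p=4/975 → 7800/979.
  • 10t: a type-0 system cannot track it, e_ss → ∞.
  • 10t^2: a type-0 system cannot track it, e_ss → ∞.
The unbounded component dominates.

infinity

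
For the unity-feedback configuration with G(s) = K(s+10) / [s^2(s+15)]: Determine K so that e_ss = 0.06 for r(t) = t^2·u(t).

System type = 2 (two poles at s=0).
K_a = lim_{s→0} s^2·G(s) = K·10 / (15) = (2/3)·K.
e_ss = 2/K_a = 0.06 ⇒ K_a = 100/3 ⇒ K = (100/3)/(2/3) = 50.

50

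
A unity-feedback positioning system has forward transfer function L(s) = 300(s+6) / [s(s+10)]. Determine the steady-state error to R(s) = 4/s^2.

1/45

System type = 1 (one pole at s=0).
K_v = lim_{s→0} s·L(s) = 300·6 / (10) = 180.
e_ss = 4/K_v = 4/180 = 1/45.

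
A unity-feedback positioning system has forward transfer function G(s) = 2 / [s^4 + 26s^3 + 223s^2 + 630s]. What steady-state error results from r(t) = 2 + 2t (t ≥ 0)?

The denominator has no term below 630s — 1 pole at s=0, type 1. Taking each input component in turn:
  • 2: tracked with zero error.
  • 2t: e_ss = 2/K_v with K_v=1/315 → 630.
Total e_ss = 630.

630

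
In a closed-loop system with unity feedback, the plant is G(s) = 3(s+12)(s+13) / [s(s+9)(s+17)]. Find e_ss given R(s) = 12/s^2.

51/13

System type = 1 (one pole at s=0).
K_v = lim_{s→0} s·G(s) = 3·12·13 / (9·17) = 52/17.
e_ss = 12/K_v = 12/(52/17) = 51/13.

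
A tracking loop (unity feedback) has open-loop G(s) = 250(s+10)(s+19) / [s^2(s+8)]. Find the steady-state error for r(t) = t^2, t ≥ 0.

Two free integrators in G(s): this is a type 2 system.
K_a = lim_{s→0} s^2·G(s) = 250·10·19 / (8) = 5937.5.
r(t) = t^2 gives R(s) = 2/s^3.
e_ss = 2/K_a = 2/5937.5 = 4/11875.

4/11875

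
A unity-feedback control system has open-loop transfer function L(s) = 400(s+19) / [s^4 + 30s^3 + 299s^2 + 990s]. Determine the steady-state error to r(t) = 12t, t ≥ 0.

297/190

Factoring s from the denominator leaves a polynomial with constant term 990, so the system is type 1.
K_v = lim_{s→0} s·L(s) = 400·19 / 990 = 760/99.
e_ss = 12/K_v = 12/(760/99) = 297/190.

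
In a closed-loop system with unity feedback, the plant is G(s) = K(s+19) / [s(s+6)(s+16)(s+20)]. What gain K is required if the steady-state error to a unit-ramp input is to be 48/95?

G(s) has one factor of s in the denominator, so the system is type 1.
K_v = lim_{s→0} s·G(s) = K·19 / (6·16·20) = (19/1920)·K.
e_ss = 1/K_v = 48/95 ⇒ K_v = 95/48 ⇒ K = (95/48)/(19/1920) = 200.

200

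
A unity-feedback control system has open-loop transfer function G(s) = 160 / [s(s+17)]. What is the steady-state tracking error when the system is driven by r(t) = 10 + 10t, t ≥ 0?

1.0625

One free integrator in G(s): this is a type 1 system. Treating each term separately:
  • 10: tracked with zero error.
  • 10t: e_ss = 10/K_v with K_v=160/17 → 1.0625.
Total e_ss = 1.0625.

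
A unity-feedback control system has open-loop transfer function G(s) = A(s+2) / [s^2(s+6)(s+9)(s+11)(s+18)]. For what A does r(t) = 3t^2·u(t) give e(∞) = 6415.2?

G(s) has two factors of s in the denominator, so the system is type 2.
K_a = lim_{s→0} s^2·G(s) = A·2 / (6·9·11·18) = (1/5346)·A.
e_ss = 6/K_a = 6415.2 ⇒ K_a = 5/5346 ⇒ A = (5/5346)/(1/5346) = 5.

5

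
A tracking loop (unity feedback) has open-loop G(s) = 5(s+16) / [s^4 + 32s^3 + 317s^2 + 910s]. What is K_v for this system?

Lowest-order denominator term is 910s, so the open loop has 1 pole at the origin → type 1 system.
K_v = lim_{s→0} s·G(s) = 5·16 / 910 = 8/91.

8/91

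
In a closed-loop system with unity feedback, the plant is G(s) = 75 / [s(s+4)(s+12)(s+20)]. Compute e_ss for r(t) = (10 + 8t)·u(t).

System type = 1 (one pole at s=0). Treating each term separately:
  • 10: tracked with zero error.
  • 8t: e_ss = 8/K_v with K_v=5/64 → 102.4.
Total e_ss = 102.4.

102.4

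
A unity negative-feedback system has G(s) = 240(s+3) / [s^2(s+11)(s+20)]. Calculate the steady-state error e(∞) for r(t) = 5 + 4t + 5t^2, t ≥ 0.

G(s) has two factors of s in the denominator, so the system is type 2. Taking each input component in turn:
  • 5: tracked with zero error.
  • 4t: tracked with zero error.
  • 5t^2: e_ss = 10/K_a with K_a=36/11 → 55/18.
Total e_ss = 55/18.

55/18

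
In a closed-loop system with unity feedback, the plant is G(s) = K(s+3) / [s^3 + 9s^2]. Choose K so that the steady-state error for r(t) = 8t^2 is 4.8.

10

The denominator has no term below 9s^2 — 2 poles at s=0, type 2.
K_a = lim_{s→0} s^2·G(s) = K·3 / 9 = (1/3)·K.
e_ss = 16/K_a = 4.8 ⇒ K_a = 10/3 ⇒ K = (10/3)/(1/3) = 10.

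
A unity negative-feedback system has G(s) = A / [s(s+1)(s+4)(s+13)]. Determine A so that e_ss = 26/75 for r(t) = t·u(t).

One free integrator in G(s): this is a type 1 system.
K_v = lim_{s→0} s·G(s) = A / (1·4·13) = (1/52)·A.
e_ss = 1/K_v = 26/75 ⇒ K_v = 75/26 ⇒ A = (75/26)/(1/52) = 150.

150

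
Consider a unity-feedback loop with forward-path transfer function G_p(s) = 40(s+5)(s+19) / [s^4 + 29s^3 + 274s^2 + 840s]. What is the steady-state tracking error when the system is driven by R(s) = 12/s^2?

Factoring s from the denominator leaves a polynomial with constant term 840, so the system is type 1.
K_v = lim_{s→0} s·G_p(s) = 40·5·19 / 840 = 95/21.
e_ss = 12/K_v = 12/(95/21) = 252/95.

252/95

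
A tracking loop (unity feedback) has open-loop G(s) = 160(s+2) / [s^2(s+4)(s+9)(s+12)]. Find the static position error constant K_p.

K_p = lim_{s→0} G(s); with 2 poles at the origin the limit diverges, so K_p = ∞.

infinity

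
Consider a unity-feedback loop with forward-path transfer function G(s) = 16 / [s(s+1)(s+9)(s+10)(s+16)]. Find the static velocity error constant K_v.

1/90

The open loop has one pole at the origin → type 1 system.
K_v = lim_{s→0} s·G(s) = 16 / (1·9·10·16) = 1/90.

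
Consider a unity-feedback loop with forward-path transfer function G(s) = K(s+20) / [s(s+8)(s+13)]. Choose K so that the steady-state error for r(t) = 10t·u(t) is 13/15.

G(s) has one factor of s in the denominator, so the system is type 1.
K_v = lim_{s→0} s·G(s) = K·20 / (8·13) = (5/26)·K.
e_ss = 10/K_v = 13/15 ⇒ K_v = 150/13 ⇒ K = (150/13)/(5/26) = 60.

60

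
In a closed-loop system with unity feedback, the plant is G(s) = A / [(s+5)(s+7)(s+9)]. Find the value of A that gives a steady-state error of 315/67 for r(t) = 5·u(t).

20

The open loop has no poles at the origin → type 0 system.
K_p = lim_{s→0} G(s) = A / (5·7·9) = (1/315)·A.
e_ss = 5/(1 + K_p) = 315/67 ⇒ 1 + (1/315)·A = 67/63 ⇒ A = 20.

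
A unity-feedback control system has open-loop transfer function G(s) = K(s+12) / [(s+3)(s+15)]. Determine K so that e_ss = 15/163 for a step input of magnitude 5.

The open loop has no poles at the origin → type 0 system.
K_p = lim_{s→0} G(s) = K·12 / (3·15) = (4/15)·K.
e_ss = 5/(1 + K_p) = 15/163 ⇒ 1 + (4/15)·K = 163/3 ⇒ K = 200.

200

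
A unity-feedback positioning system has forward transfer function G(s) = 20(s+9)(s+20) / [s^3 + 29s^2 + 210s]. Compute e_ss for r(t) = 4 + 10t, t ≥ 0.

Factoring s from the denominator leaves a polynomial with constant term 210, so the system is type 1. Treating each term separately:
  • 4: tracked with zero error.
  • 10t: e_ss = 10/K_v with K_v=120/7 → 7/12.
Total e_ss = 7/12.

7/12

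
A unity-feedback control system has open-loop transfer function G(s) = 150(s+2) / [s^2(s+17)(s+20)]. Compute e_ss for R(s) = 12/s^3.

System type = 2 (two poles at s=0).
K_a = lim_{s→0} s^2·G(s) = 150·2 / (17·20) = 15/17.
r(t) = 6t^2 gives R(s) = 12/s^3.
e_ss = 12/K_a = 12/(15/17) = 13.6.

13.6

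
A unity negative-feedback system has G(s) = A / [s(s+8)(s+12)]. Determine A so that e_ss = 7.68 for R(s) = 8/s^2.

One free integrator in G(s): this is a type 1 system.
K_v = lim_{s→0} s·G(s) = A / (8·12) = (1/96)·A.
e_ss = 8/K_v = 7.68 ⇒ K_v = 25/24 ⇒ A = (25/24)/(1/96) = 100.

100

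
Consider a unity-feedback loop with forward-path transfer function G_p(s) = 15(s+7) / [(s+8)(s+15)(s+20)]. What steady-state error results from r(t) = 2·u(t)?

G_p(s) has no factors of s in the denominator, so the system is type 0.
K_p = lim_{s→0} G_p(s) = 15·7 / (8·15·20) = 7/160.
e_ss = 2/(1 + K_p) = 2/(167/160) = 320/167.

320/167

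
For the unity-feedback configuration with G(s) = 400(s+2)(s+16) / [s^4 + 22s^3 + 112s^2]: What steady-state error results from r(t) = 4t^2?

0.07

Lowest-order denominator term is 112s^2, so the open loop has 2 poles at the origin → type 2 system.
K_a = lim_{s→0} s^2·G(s) = 400·2·16 / 112 = 800/7.
r(t) = 4t^2 gives R(s) = 8/s^3.
e_ss = 8/K_a = 8/(800/7) = 0.07.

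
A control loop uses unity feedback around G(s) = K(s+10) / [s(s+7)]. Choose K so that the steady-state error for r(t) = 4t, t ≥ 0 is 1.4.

2

G(s) has one factor of s in the denominator, so the system is type 1.
K_v = lim_{s→0} s·G(s) = K·10 / (7) = (10/7)·K.
e_ss = 4/K_v = 1.4 ⇒ K_v = 20/7 ⇒ K = (20/7)/(10/7) = 2.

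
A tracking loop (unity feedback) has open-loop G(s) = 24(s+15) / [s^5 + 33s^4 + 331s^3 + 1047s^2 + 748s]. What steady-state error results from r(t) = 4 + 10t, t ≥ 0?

187/9

Factoring s from the denominator leaves a polynomial with constant term 748, so the system is type 1. Taking each input component in turn:
  • 4: tracked with zero error.
  • 10t: e_ss = 10/K_v with K_v=90/187 → 187/9.
Total e_ss = 187/9.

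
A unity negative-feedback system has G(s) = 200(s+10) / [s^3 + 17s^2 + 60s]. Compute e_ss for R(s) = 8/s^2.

0.24

The denominator has no term below 60s — 1 pole at s=0, type 1.
K_v = lim_{s→0} s·G(s) = 200·10 / 60 = 100/3.
e_ss = 8/K_v = 8/(100/3) = 0.24.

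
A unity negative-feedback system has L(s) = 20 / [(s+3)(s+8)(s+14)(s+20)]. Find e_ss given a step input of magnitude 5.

System type = 0 (no poles at s=0).
K_p = lim_{s→0} L(s) = 20 / (3·8·14·20) = 1/336.
e_ss = 5/(1 + K_p) = 5/(337/336) = 1680/337.

1680/337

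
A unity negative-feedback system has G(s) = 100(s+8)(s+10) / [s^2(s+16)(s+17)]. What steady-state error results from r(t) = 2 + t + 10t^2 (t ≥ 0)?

0.68

Two free integrators in G(s): this is a type 2 system. By superposition:
  • 2: tracked with zero error.
  • t: tracked with zero error.
  • 10t^2: e_ss = 20/K_a with K_a=500/17 → 0.68.
Total e_ss = 0.68.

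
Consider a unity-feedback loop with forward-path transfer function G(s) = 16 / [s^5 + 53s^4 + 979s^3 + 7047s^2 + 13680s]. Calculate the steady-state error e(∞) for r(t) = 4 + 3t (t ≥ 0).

Factoring s from the denominator leaves a polynomial with constant term 13680, so the system is type 1. Taking each input component in turn:
  • 4: tracked with zero error.
  • 3t: e_ss = 3/K_v with K_v=1/855 → 2565.
Total e_ss = 2565.

2565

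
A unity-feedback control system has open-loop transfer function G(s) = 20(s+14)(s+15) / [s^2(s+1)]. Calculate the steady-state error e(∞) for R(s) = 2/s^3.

1/2100

Two free integrators in G(s): this is a type 2 system.
K_a = lim_{s→0} s^2·G(s) = 20·14·15 / (1) = 4200.
r(t) = t^2 gives R(s) = 2/s^3.
e_ss = 2/K_a = 2/4200 = 1/2100.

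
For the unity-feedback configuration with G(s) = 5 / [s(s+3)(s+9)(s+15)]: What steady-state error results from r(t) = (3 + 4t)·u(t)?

One free integrator in G(s): this is a type 1 system. Taking each input component in turn:
  • 3: tracked with zero error.
  • 4t: e_ss = 4/K_v with K_v=1/81 → 324.
Total e_ss = 324.

324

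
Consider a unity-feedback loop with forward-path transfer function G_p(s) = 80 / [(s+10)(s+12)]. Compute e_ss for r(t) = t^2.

No free integrators in G_p(s): this is a type 0 system.
K_a = lim_{s→0} s^2·G_p(s) = 0; the steady-state error to this parabolic input grows without bound.

infinity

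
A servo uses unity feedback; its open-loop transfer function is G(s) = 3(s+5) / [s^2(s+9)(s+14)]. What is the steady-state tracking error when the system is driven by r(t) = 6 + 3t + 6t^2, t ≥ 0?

The open loop has two poles at the origin → type 2 system. By superposition:
  • 6: tracked with zero error.
  • 3t: tracked with zero error.
  • 6t^2: e_ss = 12/K_a with K_a=5/42 → 100.8.
Total e_ss = 100.8.

100.8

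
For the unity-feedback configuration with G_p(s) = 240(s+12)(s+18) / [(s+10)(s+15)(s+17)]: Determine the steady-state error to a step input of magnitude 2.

System type = 0 (no poles at s=0).
K_p = lim_{s→0} G_p(s) = 240·12·18 / (10·15·17) = 1728/85.
e_ss = 2/(1 + K_p) = 2/(1813/85) = 170/1813.

170/1813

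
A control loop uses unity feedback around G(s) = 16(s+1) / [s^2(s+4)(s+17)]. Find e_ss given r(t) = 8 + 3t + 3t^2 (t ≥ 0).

System type = 2 (two poles at s=0). By superposition:
  • 8: tracked with zero error.
  • 3t: tracked with zero error.
  • 3t^2: e_ss = 6/K_a with K_a=4/17 → 25.5.
Total e_ss = 25.5.

25.5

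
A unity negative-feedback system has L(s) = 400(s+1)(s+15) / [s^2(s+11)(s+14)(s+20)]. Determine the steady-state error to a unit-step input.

0

The open loop has two poles at the origin → type 2 system.
K_p = ∞ for a type-2 system; e_ss to a step is zero.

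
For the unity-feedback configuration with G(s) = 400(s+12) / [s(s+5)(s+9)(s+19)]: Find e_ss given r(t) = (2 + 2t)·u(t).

57/160

The open loop has one pole at the origin → type 1 system. Taking each input component in turn:
  • 2: tracked with zero error.
  • 2t: e_ss = 2/K_v with K_v=320/57 → 57/160.
Total e_ss = 57/160.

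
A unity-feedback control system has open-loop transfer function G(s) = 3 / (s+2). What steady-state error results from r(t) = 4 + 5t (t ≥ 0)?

infinity

No free integrators in G(s): this is a type 0 system. Taking each input component in turn:
  • 4: e_ss = 4/(1+K_p) with K_p=1.5 → 1.6.
  • 5t: a type-0 system cannot track it, e_ss → ∞.
The unbounded component dominates.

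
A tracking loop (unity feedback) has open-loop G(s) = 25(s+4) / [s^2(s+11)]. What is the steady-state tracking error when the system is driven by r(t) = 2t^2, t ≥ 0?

The open loop has two poles at the origin → type 2 system.
K_a = lim_{s→0} s^2·G(s) = 25·4 / (11) = 100/11.
r(t) = 2t^2 gives R(s) = 4/s^3.
e_ss = 4/K_a = 4/(100/11) = 0.44.

0.44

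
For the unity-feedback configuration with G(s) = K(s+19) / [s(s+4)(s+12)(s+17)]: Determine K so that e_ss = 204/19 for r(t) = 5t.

20

System type = 1 (one pole at s=0).
K_v = lim_{s→0} s·G(s) = K·19 / (4·12·17) = (19/816)·K.
e_ss = 5/K_v = 204/19 ⇒ K_v = 95/204 ⇒ K = (95/204)/(19/816) = 20.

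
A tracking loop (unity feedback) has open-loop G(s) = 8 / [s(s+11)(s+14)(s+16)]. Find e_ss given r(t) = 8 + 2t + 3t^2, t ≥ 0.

infinity

The open loop has one pole at the origin → type 1 system. Treating each term separately:
  • 8: tracked with zero error.
  • 2t: e_ss = 2/K_v with K_v=1/308 → 616.
  • 3t^2: a type-1 system cannot track it, e_ss → ∞.
The unbounded component dominates.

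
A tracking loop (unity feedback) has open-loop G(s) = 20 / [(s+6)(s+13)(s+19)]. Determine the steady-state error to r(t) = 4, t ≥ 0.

2964/751

No free integrators in G(s): this is a type 0 system.
K_p = lim_{s→0} G(s) = 20 / (6·13·19) = 10/741.
e_ss = 4/(1 + K_p) = 4/(751/741) = 2964/751.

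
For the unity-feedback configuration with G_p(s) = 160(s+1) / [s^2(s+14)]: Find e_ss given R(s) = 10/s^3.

G_p(s) has two factors of s in the denominator, so the system is type 2.
K_a = lim_{s→0} s^2·G_p(s) = 160·1 / (14) = 80/7.
r(t) = 5t^2 gives R(s) = 10/s^3.
e_ss = 10/K_a = 10/(80/7) = 0.875.

0.875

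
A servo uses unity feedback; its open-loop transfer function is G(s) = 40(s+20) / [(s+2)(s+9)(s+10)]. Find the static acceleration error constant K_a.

0

G(s) has no factors of s in the denominator, so the system is type 0.
K_a = lim_{s→0} s^2·G(s) = 0 (the extra factor of s kills the finite limit).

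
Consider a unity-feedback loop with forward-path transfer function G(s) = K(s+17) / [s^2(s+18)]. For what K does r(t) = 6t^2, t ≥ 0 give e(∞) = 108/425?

The open loop has two poles at the origin → type 2 system.
K_a = lim_{s→0} s^2·G(s) = K·17 / (18) = (17/18)·K.
e_ss = 12/K_a = 108/425 ⇒ K_a = 425/9 ⇒ K = (425/9)/(17/18) = 50.

50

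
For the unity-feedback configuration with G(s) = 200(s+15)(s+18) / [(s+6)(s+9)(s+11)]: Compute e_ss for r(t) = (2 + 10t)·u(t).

No free integrators in G(s): this is a type 0 system. Treating each term separately:
  • 2: e_ss = 2/(1+K_p) with K_p=1000/11 → 22/1011.
  • 10t: a type-0 system cannot track it, e_ss → ∞.
The unbounded component dominates.

infinity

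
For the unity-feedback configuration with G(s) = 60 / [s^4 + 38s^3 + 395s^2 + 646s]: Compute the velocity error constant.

30/323

The denominator has no term below 646s — 1 pole at s=0, type 1.
K_v = lim_{s→0} s·G(s) = 60 / 646 = 30/323.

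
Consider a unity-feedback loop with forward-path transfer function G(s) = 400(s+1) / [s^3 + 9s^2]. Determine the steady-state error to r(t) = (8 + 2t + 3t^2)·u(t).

0.135

Lowest-order denominator term is 9s^2, so the open loop has 2 poles at the origin → type 2 system. Taking each input component in turn:
  • 8: tracked with zero error.
  • 2t: tracked with zero error.
  • 3t^2: e_ss = 6/K_a with K_a=400/9 → 0.135.
Total e_ss = 0.135.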